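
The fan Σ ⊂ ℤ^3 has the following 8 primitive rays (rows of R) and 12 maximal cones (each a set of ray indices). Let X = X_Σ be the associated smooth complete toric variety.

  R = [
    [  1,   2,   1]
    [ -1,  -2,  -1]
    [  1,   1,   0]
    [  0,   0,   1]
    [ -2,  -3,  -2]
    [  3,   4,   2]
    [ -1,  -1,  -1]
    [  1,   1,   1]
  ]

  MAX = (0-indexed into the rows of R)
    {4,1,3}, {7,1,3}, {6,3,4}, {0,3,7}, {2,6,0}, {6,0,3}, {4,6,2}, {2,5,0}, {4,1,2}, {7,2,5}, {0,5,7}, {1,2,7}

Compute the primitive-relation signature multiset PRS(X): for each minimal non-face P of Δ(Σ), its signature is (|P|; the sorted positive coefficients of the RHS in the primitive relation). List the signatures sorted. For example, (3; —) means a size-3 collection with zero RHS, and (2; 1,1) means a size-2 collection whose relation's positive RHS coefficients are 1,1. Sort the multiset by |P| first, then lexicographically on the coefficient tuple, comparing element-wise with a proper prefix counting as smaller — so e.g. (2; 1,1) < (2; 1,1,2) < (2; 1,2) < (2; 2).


Σ has 11 primitive collections:

  {0,1}:  v_{0} + v_{1} = 0  so sig = (2; —)
  {6,7}:  v_{6} + v_{7} = 0  so sig = (2; —)
  {0,4}:  v_{0} + v_{4} = v_{6}  so sig = (2; 1)
  {1,6}:  v_{1} + v_{6} = v_{4}  so sig = (2; 1)
  {2,3}:  v_{2} + v_{3} = v_{7}  so sig = (2; 1)
  {4,5}:  v_{4} + v_{5} = v_{2}  so sig = (2; 1)
  {4,7}:  v_{4} + v_{7} = v_{1}  so sig = (2; 1)
  {1,5}:  v_{1} + v_{5} = v_{2} + v_{7}  so sig = (2; 1,1)
  {5,6}:  v_{5} + v_{6} = v_{0} + v_{2}  so sig = (2; 1,1)
  {3,5}:  v_{3} + v_{5} = v_{0} + 2·v_{7}  so sig = (2; 1,2)
  {0,2,7}:  v_{0} + v_{2} + v_{7} = v_{5}  so sig = (3; 1)

Sorted signature multiset PRS(X):
[(2; —), (2; —), (2; 1), (2; 1), (2; 1), (2; 1), (2; 1), (2; 1,1), (2; 1,1), (2; 1,2), (3; 1)]


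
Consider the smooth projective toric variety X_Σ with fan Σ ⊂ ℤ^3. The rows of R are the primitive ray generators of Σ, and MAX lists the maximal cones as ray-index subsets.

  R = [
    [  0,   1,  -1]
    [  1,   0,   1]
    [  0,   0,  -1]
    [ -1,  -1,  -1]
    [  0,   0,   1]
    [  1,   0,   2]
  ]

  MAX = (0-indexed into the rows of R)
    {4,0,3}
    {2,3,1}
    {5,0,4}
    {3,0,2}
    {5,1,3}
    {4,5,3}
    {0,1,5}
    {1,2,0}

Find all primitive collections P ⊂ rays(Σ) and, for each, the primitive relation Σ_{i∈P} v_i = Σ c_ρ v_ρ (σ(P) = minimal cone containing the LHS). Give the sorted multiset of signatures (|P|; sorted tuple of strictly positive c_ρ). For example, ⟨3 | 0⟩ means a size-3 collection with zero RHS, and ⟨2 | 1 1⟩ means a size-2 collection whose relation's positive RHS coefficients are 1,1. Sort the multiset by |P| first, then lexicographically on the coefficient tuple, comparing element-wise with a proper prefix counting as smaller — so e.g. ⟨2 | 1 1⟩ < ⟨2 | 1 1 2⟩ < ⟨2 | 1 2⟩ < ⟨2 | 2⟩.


Σ has 5 primitive collections:

  • {2,4}:  v_{2} + v_{4} = 0  so sig = ⟨2 | 0⟩
  • {1,4}:  v_{1} + v_{4} = v_{5}  so sig = ⟨2 | 1⟩
  • {2,5}:  v_{2} + v_{5} = v_{1}  so sig = ⟨2 | 1⟩
  • {0,3,5}:  v_{0} + v_{3} + v_{5} = 0  so sig = ⟨3 | 0⟩
  • {0,1,3}:  v_{0} + v_{1} + v_{3} = v_{2}  so sig = ⟨3 | 1⟩

Sorted signature multiset PRS(X):
{ ⟨2 | 0⟩,  ⟨2 | 1⟩ ×2,  ⟨3 | 0⟩,  ⟨3 | 1⟩ }


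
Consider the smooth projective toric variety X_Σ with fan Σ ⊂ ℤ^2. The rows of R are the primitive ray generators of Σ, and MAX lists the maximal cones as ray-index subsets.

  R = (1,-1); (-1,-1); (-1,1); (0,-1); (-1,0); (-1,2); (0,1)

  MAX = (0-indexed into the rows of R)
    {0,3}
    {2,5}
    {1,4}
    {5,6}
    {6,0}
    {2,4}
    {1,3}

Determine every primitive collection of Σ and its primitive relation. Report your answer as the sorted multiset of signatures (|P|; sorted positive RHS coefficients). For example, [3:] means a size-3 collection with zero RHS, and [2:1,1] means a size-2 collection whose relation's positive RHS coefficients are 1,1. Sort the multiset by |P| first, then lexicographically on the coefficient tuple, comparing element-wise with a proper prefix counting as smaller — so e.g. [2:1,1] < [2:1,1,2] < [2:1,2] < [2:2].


Δ(Σ) — 7 vertices, 14 min non-faces:

  {0,2}:  v_{0} + v_{2} = 0  ⟹  sig = [2:]
  {3,6}:  v_{3} + v_{6} = 0  ⟹  sig = [2:]
  {0,4}:  v_{0} + v_{4} = v_{3}  ⟹  sig = [2:1]
  {0,5}:  v_{0} + v_{5} = v_{6}  ⟹  sig = [2:1]
  {1,6}:  v_{1} + v_{6} = v_{4}  ⟹  sig = [2:1]
  {2,3}:  v_{2} + v_{3} = v_{4}  ⟹  sig = [2:1]
  {2,6}:  v_{2} + v_{6} = v_{5}  ⟹  sig = [2:1]
  {3,4}:  v_{3} + v_{4} = v_{1}  ⟹  sig = [2:1]
  {3,5}:  v_{3} + v_{5} = v_{2}  ⟹  sig = [2:1]
  {4,6}:  v_{4} + v_{6} = v_{2}  ⟹  sig = [2:1]
  {1,5}:  v_{1} + v_{5} = v_{2} + v_{4}  ⟹  sig = [2:1,1]
  {0,1}:  v_{0} + v_{1} = 2·v_{3}  ⟹  sig = [2:2]
  {1,2}:  v_{1} + v_{2} = 2·v_{4}  ⟹  sig = [2:2]
  {4,5}:  v_{4} + v_{5} = 2·v_{2}  ⟹  sig = [2:2]

Sorted signature multiset PRS(X):
    |P|=2: 14 collections, coeffs (), (), (1), (1), (1), (1), (1), (1), (1), (1), (1,1), (2), (2), (2)


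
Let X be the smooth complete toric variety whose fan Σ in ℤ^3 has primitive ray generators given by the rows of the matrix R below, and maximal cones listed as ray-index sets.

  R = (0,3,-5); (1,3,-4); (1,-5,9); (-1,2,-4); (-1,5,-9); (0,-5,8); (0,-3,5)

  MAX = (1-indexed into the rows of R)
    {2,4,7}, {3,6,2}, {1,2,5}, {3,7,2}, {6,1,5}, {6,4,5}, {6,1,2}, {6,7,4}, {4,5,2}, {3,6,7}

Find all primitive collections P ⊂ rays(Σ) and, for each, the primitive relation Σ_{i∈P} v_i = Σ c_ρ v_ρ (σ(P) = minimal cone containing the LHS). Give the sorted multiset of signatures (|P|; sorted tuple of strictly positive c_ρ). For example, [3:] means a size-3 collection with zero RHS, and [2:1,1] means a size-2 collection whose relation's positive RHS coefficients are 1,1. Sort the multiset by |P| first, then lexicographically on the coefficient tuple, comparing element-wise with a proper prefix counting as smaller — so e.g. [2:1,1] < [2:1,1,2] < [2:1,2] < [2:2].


Σ has 9 primitive collections:

  {1,7}:  v_{1} + v_{7} = 0  ⟹  sig = [2:]
  {3,5}:  v_{3} + v_{5} = 0  ⟹  sig = [2:]
  {1,4}:  v_{1} + v_{4} = v_{5}  ⟹  sig = [2:1]
  {3,4}:  v_{3} + v_{4} = v_{7}  ⟹  sig = [2:1]
  {5,7}:  v_{5} + v_{7} = v_{4}  ⟹  sig = [2:1]
  {1,3}:  v_{1} + v_{3} = v_{2} + v_{6}  ⟹  sig = [2:1,1]
  {2,4,6}:  v_{2} + v_{4} + v_{6} = 0  ⟹  sig = [3:]
  {2,5,6}:  v_{2} + v_{5} + v_{6} = v_{1}  ⟹  sig = [3:1]
  {2,6,7}:  v_{2} + v_{6} + v_{7} = v_{3}  ⟹  sig = [3:1]

so the primitive-relation signature multiset is
    |P|=2: 6 collections, coeffs (), (), (1), (1), (1), (1,1)
    |P|=3: 3 collections, coeffs (), (1), (1)


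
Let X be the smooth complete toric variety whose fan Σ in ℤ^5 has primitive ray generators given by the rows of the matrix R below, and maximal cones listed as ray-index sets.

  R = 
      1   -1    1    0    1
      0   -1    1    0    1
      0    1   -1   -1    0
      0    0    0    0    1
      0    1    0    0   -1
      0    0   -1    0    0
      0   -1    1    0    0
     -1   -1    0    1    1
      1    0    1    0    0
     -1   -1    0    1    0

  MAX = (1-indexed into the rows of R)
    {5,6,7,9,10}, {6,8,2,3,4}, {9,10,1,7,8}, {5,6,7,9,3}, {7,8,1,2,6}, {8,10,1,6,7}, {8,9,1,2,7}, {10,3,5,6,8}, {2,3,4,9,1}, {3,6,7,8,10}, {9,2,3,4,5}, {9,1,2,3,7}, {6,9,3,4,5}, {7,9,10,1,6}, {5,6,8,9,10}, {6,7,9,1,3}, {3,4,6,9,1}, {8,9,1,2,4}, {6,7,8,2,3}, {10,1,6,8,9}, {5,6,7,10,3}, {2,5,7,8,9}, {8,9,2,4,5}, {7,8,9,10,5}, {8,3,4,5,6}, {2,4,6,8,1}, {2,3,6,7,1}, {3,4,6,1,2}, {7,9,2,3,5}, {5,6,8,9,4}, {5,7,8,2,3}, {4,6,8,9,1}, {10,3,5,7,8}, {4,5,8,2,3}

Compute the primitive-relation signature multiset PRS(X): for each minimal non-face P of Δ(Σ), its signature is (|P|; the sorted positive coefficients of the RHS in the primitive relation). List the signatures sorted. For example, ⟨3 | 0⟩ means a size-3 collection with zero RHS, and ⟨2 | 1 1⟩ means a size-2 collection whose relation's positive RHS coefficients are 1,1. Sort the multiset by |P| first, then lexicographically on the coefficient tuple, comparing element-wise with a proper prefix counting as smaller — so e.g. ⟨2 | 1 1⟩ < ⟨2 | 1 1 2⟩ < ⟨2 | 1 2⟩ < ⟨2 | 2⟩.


12 minimal non-faces of Δ(Σ) (on 10 rays):

  P={1,5}:  v_{1} + v_{5} = v_{9} — sig = ⟨2 | 1⟩
  P={4,7}:  v_{4} + v_{7} = v_{2} — sig = ⟨2 | 1⟩
  P={4,10}:  v_{4} + v_{10} = v_{8} — sig = ⟨2 | 1⟩
  P={2,10}:  v_{2} + v_{10} = v_{7} + v_{8} — sig = ⟨2 | 1 1⟩
  P={2,5,6}:  v_{2} + v_{5} + v_{6} = 0 — sig = ⟨3 | 0⟩
  P={3,9,10}:  v_{3} + v_{9} + v_{10} = 0 — sig = ⟨3 | 0⟩
  P={2,6,9}:  v_{2} + v_{6} + v_{9} = v_{1} — sig = ⟨3 | 1⟩
  P={3,8,9}:  v_{3} + v_{8} + v_{9} = v_{4} — sig = ⟨3 | 1⟩
  P={1,3,10}:  v_{1} + v_{3} + v_{10} = v_{2} + v_{6} — sig = ⟨3 | 1 1⟩
  P={1,3,8}:  v_{1} + v_{3} + v_{8} = v_{2} + v_{4} + v_{6} — sig = ⟨3 | 1 1 1⟩
  P={5,6,7,8}:  v_{5} + v_{6} + v_{7} + v_{8} = v_{10} — sig = ⟨4 | 1⟩
  P={6,7,8,9}:  v_{6} + v_{7} + v_{8} + v_{9} = v_{1} + v_{10} — sig = ⟨4 | 1 1⟩

Hence PRS(X_Σ) =
    |P|=2: 4 collections, coeffs (1), (1), (1), (1,1)
    |P|=3: 6 collections, coeffs (), (), (1), (1), (1,1), (1,1,1)
    |P|=4: 2 collections, coeffs (1), (1,1)


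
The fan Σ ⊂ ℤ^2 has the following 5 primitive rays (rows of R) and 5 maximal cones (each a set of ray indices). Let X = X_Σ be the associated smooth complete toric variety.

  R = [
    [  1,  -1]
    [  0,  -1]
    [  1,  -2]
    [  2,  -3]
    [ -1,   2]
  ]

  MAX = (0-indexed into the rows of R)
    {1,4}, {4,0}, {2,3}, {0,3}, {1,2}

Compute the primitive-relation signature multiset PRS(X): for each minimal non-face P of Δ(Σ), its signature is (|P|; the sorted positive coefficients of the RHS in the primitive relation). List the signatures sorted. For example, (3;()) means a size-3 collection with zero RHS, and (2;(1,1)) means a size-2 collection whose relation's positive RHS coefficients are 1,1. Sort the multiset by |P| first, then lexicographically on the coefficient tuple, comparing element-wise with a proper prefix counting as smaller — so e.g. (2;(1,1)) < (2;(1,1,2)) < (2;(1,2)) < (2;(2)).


5 minimal non-faces of Δ(Σ) (on 5 rays):

  • {2,4}:  v_{2} + v_{4} = 0 ; sig = (2;())
  • {0,1}:  v_{0} + v_{1} = v_{2} ; sig = (2;(1))
  • {0,2}:  v_{0} + v_{2} = v_{3} ; sig = (2;(1))
  • {3,4}:  v_{3} + v_{4} = v_{0} ; sig = (2;(1))
  • {1,3}:  v_{1} + v_{3} = 2·v_{2} ; sig = (2;(2))

Hence PRS(X_Σ) =
[(2;()), (2;(1)), (2;(1)), (2;(1)), (2;(2))]


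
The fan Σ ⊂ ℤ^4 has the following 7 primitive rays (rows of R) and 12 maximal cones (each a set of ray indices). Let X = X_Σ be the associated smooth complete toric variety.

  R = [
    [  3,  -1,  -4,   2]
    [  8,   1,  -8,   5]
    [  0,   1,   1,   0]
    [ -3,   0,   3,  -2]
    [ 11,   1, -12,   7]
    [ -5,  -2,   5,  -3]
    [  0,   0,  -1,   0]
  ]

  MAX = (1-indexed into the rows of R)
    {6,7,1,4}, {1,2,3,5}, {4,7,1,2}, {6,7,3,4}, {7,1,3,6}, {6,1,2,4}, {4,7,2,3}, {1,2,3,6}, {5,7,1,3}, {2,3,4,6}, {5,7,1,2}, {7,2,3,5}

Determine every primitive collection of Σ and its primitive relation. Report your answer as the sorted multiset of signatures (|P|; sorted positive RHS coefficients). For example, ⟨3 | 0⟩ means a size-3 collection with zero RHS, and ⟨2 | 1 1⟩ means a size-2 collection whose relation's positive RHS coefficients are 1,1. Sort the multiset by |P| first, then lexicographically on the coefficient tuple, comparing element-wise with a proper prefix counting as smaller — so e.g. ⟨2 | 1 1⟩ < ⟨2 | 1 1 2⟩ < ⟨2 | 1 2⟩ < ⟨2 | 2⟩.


5 minimal non-faces of Δ(Σ) (on 7 rays):

  P = {4,5}:  v_{4} + v_{5} = v_{2} + v_{7} — sig = ⟨2 | 1 1⟩
  P = {5,6}:  v_{5} + v_{6} = 2·v_{1} + v_{3} — sig = ⟨2 | 1 2⟩
  P = {1,3,4}:  v_{1} + v_{3} + v_{4} = 0 — sig = ⟨3 | 0⟩
  P = {2,6,7}:  v_{2} + v_{6} + v_{7} = v_{1} — sig = ⟨3 | 1⟩
  P = {1,2,3,7}:  v_{1} + v_{2} + v_{3} + v_{7} = v_{5} — sig = ⟨4 | 1⟩

Sorted signature multiset PRS(X):
{ ⟨2 | 1 1⟩,  ⟨2 | 1 2⟩,  ⟨3 | 0⟩,  ⟨3 | 1⟩,  ⟨4 | 1⟩ }


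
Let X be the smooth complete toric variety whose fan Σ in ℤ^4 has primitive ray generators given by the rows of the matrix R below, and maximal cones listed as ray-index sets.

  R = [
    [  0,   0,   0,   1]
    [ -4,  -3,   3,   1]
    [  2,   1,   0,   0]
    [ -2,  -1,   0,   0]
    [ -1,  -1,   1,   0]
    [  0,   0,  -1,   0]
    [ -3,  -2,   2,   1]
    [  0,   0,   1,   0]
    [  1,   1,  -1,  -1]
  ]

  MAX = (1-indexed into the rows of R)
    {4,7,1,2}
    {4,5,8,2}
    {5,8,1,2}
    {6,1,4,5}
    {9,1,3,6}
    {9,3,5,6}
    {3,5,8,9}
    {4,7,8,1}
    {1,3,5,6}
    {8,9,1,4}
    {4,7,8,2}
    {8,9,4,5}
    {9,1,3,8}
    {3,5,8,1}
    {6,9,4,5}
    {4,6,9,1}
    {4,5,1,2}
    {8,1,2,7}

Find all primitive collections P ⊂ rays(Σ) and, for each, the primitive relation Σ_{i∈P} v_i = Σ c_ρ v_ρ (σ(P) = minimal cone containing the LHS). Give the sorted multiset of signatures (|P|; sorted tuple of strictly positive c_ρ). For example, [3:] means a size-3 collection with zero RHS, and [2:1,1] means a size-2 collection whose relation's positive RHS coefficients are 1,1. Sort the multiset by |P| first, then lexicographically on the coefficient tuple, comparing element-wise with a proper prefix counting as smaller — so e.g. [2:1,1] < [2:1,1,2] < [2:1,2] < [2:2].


12 collections generate NE(X_Σ); each relation:

  P = {3,4}:  v_{3} + v_{4} = 0 ; sig = [2:]
  P = {6,8}:  v_{6} + v_{8} = 0 ; sig = [2:]
  P = {5,7}:  v_{5} + v_{7} = v_{2} ; sig = [2:1]
  P = {7,9}:  v_{7} + v_{9} = v_{4} + v_{8} ; sig = [2:1,1]
  P = {2,9}:  v_{2} + v_{9} = v_{4} + v_{5} + v_{8} ; sig = [2:1,1,1]
  P = {3,7}:  v_{3} + v_{7} = v_{1} + v_{5} + v_{8} ; sig = [2:1,1,1]
  P = {6,7}:  v_{6} + v_{7} = v_{1} + v_{4} + v_{5} ; sig = [2:1,1,1]
  P = {2,3}:  v_{2} + v_{3} = v_{1} + 2·v_{5} + v_{8} ; sig = [2:1,1,2]
  P = {2,6}:  v_{2} + v_{6} = v_{1} + v_{4} + 2·v_{5} ; sig = [2:1,1,2]
  P = {1,5,9}:  v_{1} + v_{5} + v_{9} = 0 ; sig = [3:]
  P = {1,4,5,8}:  v_{1} + v_{4} + v_{5} + v_{8} = v_{7} ; sig = [4:1]
  P = {1,2,4,8}:  v_{1} + v_{2} + v_{4} + v_{8} = 2·v_{7} ; sig = [4:2]

so the primitive-relation signature multiset is
{ [2:] ×2,  [2:1],  [2:1,1],  [2:1,1,1] ×3,  [2:1,1,2] ×2,  [3:],  [4:1],  [4:2] }


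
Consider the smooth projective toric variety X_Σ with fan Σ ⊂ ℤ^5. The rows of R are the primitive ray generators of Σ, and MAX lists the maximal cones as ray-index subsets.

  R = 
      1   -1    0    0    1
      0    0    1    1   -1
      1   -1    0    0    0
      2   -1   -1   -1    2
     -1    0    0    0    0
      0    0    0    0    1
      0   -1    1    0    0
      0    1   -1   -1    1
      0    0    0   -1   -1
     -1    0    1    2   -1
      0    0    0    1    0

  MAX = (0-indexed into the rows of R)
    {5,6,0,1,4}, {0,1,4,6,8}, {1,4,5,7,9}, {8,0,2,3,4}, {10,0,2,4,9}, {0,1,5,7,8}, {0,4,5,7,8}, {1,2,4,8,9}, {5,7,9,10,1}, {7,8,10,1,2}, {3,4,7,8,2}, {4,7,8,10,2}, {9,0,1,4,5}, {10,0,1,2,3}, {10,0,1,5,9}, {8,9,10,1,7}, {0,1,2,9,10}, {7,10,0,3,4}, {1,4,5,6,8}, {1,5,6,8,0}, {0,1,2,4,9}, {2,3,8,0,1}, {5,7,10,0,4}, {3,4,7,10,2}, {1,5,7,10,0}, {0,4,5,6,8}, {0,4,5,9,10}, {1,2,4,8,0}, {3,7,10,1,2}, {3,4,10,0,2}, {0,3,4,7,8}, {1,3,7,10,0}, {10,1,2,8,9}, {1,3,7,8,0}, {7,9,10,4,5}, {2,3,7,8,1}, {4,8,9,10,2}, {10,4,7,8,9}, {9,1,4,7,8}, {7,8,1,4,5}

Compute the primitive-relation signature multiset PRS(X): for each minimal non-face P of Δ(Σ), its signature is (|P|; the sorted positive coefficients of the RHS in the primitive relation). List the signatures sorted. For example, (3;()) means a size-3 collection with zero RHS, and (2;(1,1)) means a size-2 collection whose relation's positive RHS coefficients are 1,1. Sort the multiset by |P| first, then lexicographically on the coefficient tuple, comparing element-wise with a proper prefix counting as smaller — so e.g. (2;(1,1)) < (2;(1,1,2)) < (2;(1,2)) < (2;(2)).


21 minimal non-faces of Δ(Σ) (on 11 rays):

  {2,5}:  v_{2} + v_{5} = v_{0} ; sig = (2;(1))
  {3,9}:  v_{3} + v_{9} = v_{0} + v_{10} ; sig = (2;(1,1))
  {6,10}:  v_{6} + v_{10} = v_{0} + v_{1} + v_{4} ; sig = (2;(1,1,1))
  {2,6}:  v_{2} + v_{6} = 2·v_{0} + v_{1} + v_{4} + v_{8} ; sig = (2;(1,1,1,2))
  {3,6}:  v_{3} + v_{6} = 2·v_{0} + v_{5} + v_{8} ; sig = (2;(1,1,2))
  {3,5}:  v_{3} + v_{5} = 2·v_{0} + v_{7} ; sig = (2;(1,2))
  {6,7}:  v_{6} + v_{7} = 2·v_{5} + v_{8} ; sig = (2;(1,2))
  {6,9}:  v_{6} + v_{9} = v_{0} + 2·v_{1} + 2·v_{4} ; sig = (2;(1,2,2))
  {5,8,10}:  v_{5} + v_{8} + v_{10} = 0 ; sig = (3;())
  {0,2,7}:  v_{0} + v_{2} + v_{7} = v_{3} ; sig = (3;(1))
  {0,8,10}:  v_{0} + v_{8} + v_{10} = v_{2} ; sig = (3;(1))
  {1,3,4}:  v_{1} + v_{3} + v_{4} = v_{0} ; sig = (3;(1))
  {1,4,10}:  v_{1} + v_{4} + v_{10} = v_{9} ; sig = (3;(1))
  {2,7,9}:  v_{2} + v_{7} + v_{9} = v_{10} ; sig = (3;(1))
  {0,7,9}:  v_{0} + v_{7} + v_{9} = v_{5} + v_{10} ; sig = (3;(1,1))
  {5,8,9}:  v_{5} + v_{8} + v_{9} = v_{1} + v_{4} ; sig = (3;(1,1))
  {0,8,9}:  v_{0} + v_{8} + v_{9} = v_{1} + v_{2} + v_{4} ; sig = (3;(1,1,1))
  {3,8,10}:  v_{3} + v_{8} + v_{10} = 2·v_{2} + v_{7} ; sig = (3;(1,2))
  {1,2,4,7}:  v_{1} + v_{2} + v_{4} + v_{7} = 0 ; sig = (4;())
  {0,1,4,7}:  v_{0} + v_{1} + v_{4} + v_{7} = v_{5} ; sig = (4;(1))
  {0,1,4,5,8}:  v_{0} + v_{1} + v_{4} + v_{5} + v_{8} = v_{6} ; sig = (5;(1))

Signatures (|P|; sorted positive RHS coefficients), sorted:
    |P|=2: 8 collections, coeffs (1), (1,1), (1,1,1), (1,1,1,2), (1,1,2), (1,2), (1,2), (1,2,2)
    |P|=3: 10 collections, coeffs (), (1), (1), (1), (1), (1), (1,1), (1,1), (1,1,1), (1,2)
    |P|=4: 2 collections, coeffs (), (1)
    |P|=5: 1 collection, coeffs (1)


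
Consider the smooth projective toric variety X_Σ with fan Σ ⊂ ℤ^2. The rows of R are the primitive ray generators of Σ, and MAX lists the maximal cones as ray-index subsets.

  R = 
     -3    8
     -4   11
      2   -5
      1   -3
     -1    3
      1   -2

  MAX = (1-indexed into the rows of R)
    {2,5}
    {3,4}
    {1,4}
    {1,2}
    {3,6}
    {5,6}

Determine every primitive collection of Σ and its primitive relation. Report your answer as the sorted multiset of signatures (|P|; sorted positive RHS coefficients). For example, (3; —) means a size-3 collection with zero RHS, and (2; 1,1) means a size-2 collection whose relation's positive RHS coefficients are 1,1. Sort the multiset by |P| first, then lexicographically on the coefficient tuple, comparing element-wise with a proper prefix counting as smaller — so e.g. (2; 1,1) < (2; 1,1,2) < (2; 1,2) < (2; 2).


9 collections generate NE(X_Σ); each relation:

  P = {4,5}:  v_{4} + v_{5} = 0  →  sig = (2; —)
  P = {1,3}:  v_{1} + v_{3} = v_{5}  →  sig = (2; 1)
  P = {1,5}:  v_{1} + v_{5} = v_{2}  →  sig = (2; 1)
  P = {2,4}:  v_{2} + v_{4} = v_{1}  →  sig = (2; 1)
  P = {3,5}:  v_{3} + v_{5} = v_{6}  →  sig = (2; 1)
  P = {4,6}:  v_{4} + v_{6} = v_{3}  →  sig = (2; 1)
  P = {1,6}:  v_{1} + v_{6} = 2·v_{5}  →  sig = (2; 2)
  P = {2,3}:  v_{2} + v_{3} = 2·v_{5}  →  sig = (2; 2)
  P = {2,6}:  v_{2} + v_{6} = 3·v_{5}  →  sig = (2; 3)

Hence PRS(X_Σ) =
    |P|=2: 9 collections, coeffs (), (1), (1), (1), (1), (1), (2), (2), (3)


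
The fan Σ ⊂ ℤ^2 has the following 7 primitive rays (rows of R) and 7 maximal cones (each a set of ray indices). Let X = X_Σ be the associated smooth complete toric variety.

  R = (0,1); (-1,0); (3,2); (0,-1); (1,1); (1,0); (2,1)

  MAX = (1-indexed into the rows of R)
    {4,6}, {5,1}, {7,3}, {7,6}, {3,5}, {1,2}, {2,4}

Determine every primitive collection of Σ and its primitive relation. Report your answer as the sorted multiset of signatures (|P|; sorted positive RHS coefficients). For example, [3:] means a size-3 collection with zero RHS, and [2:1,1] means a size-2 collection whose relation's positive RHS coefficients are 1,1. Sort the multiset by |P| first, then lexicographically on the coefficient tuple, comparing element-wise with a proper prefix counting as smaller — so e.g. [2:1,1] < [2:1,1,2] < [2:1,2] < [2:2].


Σ has 14 primitive collections:

  • {1,4}:  v_{1} + v_{4} = 0 ; sig = [2:]
  • {2,6}:  v_{2} + v_{6} = 0 ; sig = [2:]
  • {1,6}:  v_{1} + v_{6} = v_{5} ; sig = [2:1]
  • {2,5}:  v_{2} + v_{5} = v_{1} ; sig = [2:1]
  • {2,7}:  v_{2} + v_{7} = v_{5} ; sig = [2:1]
  • {4,5}:  v_{4} + v_{5} = v_{6} ; sig = [2:1]
  • {5,6}:  v_{5} + v_{6} = v_{7} ; sig = [2:1]
  • {5,7}:  v_{5} + v_{7} = v_{3} ; sig = [2:1]
  • {3,4}:  v_{3} + v_{4} = v_{6} + v_{7} ; sig = [2:1,1]
  • {1,7}:  v_{1} + v_{7} = 2·v_{5} ; sig = [2:2]
  • {2,3}:  v_{2} + v_{3} = 2·v_{5} ; sig = [2:2]
  • {3,6}:  v_{3} + v_{6} = 2·v_{7} ; sig = [2:2]
  • {4,7}:  v_{4} + v_{7} = 2·v_{6} ; sig = [2:2]
  • {1,3}:  v_{1} + v_{3} = 3·v_{5} ; sig = [2:3]

Sorted signature multiset PRS(X):
{ [2:] ×2,  [2:1] ×6,  [2:1,1],  [2:2] ×4,  [2:3] }


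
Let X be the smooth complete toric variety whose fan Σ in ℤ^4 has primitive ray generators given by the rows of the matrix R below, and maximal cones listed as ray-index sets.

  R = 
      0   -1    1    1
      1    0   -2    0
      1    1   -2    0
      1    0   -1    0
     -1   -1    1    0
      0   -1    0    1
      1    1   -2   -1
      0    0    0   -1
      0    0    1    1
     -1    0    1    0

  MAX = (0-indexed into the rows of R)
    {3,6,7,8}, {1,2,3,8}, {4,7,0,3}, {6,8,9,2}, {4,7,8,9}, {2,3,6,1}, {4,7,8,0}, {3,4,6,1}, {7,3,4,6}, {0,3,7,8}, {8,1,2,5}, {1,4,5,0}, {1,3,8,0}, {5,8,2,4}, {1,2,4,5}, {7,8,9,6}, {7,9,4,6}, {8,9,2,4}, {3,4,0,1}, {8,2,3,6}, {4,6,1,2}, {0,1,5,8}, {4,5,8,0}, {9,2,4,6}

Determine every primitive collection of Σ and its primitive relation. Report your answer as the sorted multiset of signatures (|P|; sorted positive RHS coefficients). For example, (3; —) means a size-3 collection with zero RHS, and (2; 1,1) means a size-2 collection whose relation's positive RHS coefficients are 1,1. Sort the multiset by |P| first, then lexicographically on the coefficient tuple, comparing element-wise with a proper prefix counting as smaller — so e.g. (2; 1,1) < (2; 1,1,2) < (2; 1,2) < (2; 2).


Σ has 16 primitive collections:

  • {3,9}:  v_{3} + v_{9} = 0  ⇒ sig = (2; —)
  • {0,6}:  v_{0} + v_{6} = v_{3}  ⇒ sig = (2; 1)
  • {2,7}:  v_{2} + v_{7} = v_{6}  ⇒ sig = (2; 1)
  • {5,6}:  v_{5} + v_{6} = v_{1}  ⇒ sig = (2; 1)
  • {0,2}:  v_{0} + v_{2} = v_{1} + v_{8}  ⇒ sig = (2; 1,1)
  • {0,9}:  v_{0} + v_{9} = v_{4} + v_{8}  ⇒ sig = (2; 1,1)
  • {1,9}:  v_{1} + v_{9} = v_{2} + v_{4}  ⇒ sig = (2; 1,1)
  • {3,5}:  v_{3} + v_{5} = v_{0} + v_{1}  ⇒ sig = (2; 1,1)
  • {5,7}:  v_{5} + v_{7} = v_{3} + v_{4}  ⇒ sig = (2; 1,1)
  • {1,7}:  v_{1} + v_{7} = v_{3} + v_{4} + v_{6}  ⇒ sig = (2; 1,1,1)
  • {5,9}:  v_{5} + v_{9} = v_{2} + 2·v_{4} + v_{8}  ⇒ sig = (2; 1,1,2)
  • {4,6,8}:  v_{4} + v_{6} + v_{8} = 0  ⇒ sig = (3; —)
  • {1,4,8}:  v_{1} + v_{4} + v_{8} = v_{5}  ⇒ sig = (3; 1)
  • {2,3,4}:  v_{2} + v_{3} + v_{4} = v_{1}  ⇒ sig = (3; 1)
  • {3,4,8}:  v_{3} + v_{4} + v_{8} = v_{0}  ⇒ sig = (3; 1)
  • {1,6,8}:  v_{1} + v_{6} + v_{8} = v_{2} + v_{3}  ⇒ sig = (3; 1,1)

Hence PRS(X_Σ) =
    (2; —)
    (2; 1)
    (2; 1)
    (2; 1)
    (2; 1,1)
    (2; 1,1)
    (2; 1,1)
    (2; 1,1)
    (2; 1,1)
    (2; 1,1,1)
    (2; 1,1,2)
    (3; —)
    (3; 1)
    (3; 1)
    (3; 1)
    (3; 1,1)


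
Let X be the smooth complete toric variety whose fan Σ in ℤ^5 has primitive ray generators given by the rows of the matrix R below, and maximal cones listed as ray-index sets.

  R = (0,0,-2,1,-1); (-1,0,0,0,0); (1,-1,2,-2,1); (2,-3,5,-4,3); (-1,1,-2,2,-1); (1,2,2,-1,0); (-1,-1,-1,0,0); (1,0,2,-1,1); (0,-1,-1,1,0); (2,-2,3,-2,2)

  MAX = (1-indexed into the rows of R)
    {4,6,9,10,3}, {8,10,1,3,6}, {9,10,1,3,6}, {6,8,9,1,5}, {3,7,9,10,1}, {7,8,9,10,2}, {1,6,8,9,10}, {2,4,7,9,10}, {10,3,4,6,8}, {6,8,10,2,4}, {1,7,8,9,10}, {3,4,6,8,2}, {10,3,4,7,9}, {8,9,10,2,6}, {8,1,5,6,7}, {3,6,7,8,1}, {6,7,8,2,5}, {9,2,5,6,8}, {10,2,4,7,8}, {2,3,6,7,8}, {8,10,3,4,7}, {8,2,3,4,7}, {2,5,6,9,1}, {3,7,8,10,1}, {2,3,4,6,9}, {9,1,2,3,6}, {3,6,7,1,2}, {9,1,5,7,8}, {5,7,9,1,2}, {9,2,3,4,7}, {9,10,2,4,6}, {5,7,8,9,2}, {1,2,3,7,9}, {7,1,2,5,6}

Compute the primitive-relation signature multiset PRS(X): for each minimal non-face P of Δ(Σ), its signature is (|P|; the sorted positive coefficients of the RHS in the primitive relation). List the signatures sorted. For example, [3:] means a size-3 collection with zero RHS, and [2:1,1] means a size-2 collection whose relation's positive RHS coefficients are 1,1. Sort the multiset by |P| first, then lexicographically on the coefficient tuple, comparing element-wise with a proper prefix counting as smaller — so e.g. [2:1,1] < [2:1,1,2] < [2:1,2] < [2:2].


The 12 primitive collections of Σ (r=10, n=5):

  • {3,5}:  v_{3} + v_{5} = 0  →  sig = [2:]
  • {4,5}:  v_{4} + v_{5} = v_{2} + v_{10}  →  sig = [2:1,1]
  • {5,10}:  v_{5} + v_{10} = v_{8} + v_{9}  →  sig = [2:1,1]
  • {1,4}:  v_{1} + v_{4} = 2·v_{3} + v_{9}  →  sig = [2:1,2]
  • {1,2,8}:  v_{1} + v_{2} + v_{8} = 0  →  sig = [3:]
  • {6,7,9}:  v_{6} + v_{7} + v_{9} = 0  →  sig = [3:]
  • {2,3,10}:  v_{2} + v_{3} + v_{10} = v_{4}  →  sig = [3:1]
  • {3,8,9}:  v_{3} + v_{8} + v_{9} = v_{10}  →  sig = [3:1]
  • {1,2,10}:  v_{1} + v_{2} + v_{10} = v_{3} + v_{9}  →  sig = [3:1,1]
  • {6,7,10}:  v_{6} + v_{7} + v_{10} = v_{3} + v_{8}  →  sig = [3:1,1]
  • {4,6,7}:  v_{4} + v_{6} + v_{7} = v_{2} + 2·v_{3} + v_{8}  →  sig = [3:1,1,2]
  • {4,8,9}:  v_{4} + v_{8} + v_{9} = v_{2} + 2·v_{10}  →  sig = [3:1,2]

Signatures (|P|; sorted positive RHS coefficients), sorted:
{ [2:],  [2:1,1] ×2,  [2:1,2],  [3:] ×2,  [3:1] ×2,  [3:1,1] ×2,  [3:1,1,2],  [3:1,2] }


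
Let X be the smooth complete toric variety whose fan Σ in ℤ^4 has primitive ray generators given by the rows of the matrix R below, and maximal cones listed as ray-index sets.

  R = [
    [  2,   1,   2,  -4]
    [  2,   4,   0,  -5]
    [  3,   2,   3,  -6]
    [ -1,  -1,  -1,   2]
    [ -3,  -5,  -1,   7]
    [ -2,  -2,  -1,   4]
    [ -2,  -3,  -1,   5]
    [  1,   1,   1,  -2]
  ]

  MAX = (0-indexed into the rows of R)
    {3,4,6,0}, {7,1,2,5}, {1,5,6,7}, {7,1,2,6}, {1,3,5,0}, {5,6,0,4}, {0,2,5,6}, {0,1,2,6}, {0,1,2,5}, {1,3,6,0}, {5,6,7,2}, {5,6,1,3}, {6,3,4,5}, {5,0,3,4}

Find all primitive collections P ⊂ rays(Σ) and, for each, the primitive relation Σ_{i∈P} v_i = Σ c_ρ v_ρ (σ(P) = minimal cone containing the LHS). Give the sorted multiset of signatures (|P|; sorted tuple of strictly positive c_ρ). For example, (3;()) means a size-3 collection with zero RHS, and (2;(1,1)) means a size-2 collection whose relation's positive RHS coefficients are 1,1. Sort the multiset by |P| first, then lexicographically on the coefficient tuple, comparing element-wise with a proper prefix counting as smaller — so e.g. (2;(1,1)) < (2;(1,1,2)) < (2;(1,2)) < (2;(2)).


Σ has 9 primitive collections:

  P = {3,7}:  v_{3} + v_{7} = 0  ⟹  sig = (2;())
  P = {0,7}:  v_{0} + v_{7} = v_{2}  ⟹  sig = (2;(1))
  P = {1,4}:  v_{1} + v_{4} = v_{3}  ⟹  sig = (2;(1))
  P = {2,3}:  v_{2} + v_{3} = v_{0}  ⟹  sig = (2;(1))
  P = {4,7}:  v_{4} + v_{7} = v_{0} + v_{5} + v_{6}  ⟹  sig = (2;(1,1,1))
  P = {2,4}:  v_{2} + v_{4} = 2·v_{0} + v_{5} + v_{6}  ⟹  sig = (2;(1,1,2))
  P = {0,1,5,6}:  v_{0} + v_{1} + v_{5} + v_{6} = 0  ⟹  sig = (4;())
  P = {0,3,5,6}:  v_{0} + v_{3} + v_{5} + v_{6} = v_{4}  ⟹  sig = (4;(1))
  P = {1,2,5,6}:  v_{1} + v_{2} + v_{5} + v_{6} = v_{7}  ⟹  sig = (4;(1))

Signatures (|P|; sorted positive RHS coefficients), sorted:
{ (2;()),  (2;(1)) ×3,  (2;(1,1,1)),  (2;(1,1,2)),  (4;()),  (4;(1)) ×2 }


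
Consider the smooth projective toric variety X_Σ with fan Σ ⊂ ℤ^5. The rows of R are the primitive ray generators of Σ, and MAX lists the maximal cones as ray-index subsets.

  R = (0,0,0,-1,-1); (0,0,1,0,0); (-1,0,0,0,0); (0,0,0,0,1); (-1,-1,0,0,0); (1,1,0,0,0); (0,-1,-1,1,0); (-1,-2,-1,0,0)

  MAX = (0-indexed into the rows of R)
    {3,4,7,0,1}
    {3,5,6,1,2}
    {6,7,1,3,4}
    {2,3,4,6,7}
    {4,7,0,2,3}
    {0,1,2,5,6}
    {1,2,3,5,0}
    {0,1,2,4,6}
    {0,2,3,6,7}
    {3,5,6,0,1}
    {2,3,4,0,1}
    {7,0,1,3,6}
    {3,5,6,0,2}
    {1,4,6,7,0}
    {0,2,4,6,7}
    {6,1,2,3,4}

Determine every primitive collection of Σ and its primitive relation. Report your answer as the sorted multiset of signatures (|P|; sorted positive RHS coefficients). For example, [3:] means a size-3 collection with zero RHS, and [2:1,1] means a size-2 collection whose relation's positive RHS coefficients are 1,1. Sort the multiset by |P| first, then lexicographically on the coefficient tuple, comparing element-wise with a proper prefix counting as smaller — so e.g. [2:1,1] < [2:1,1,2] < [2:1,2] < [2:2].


Primitive collections (5):

  P={4,5}:  v_{4} + v_{5} = 0 — sig = [2:]
  P={5,7}:  v_{5} + v_{7} = v_{0} + v_{3} + v_{6} — sig = [2:1,1,1]
  P={1,2,7}:  v_{1} + v_{2} + v_{7} = 2·v_{4} — sig = [3:2]
  P={0,3,4,6}:  v_{0} + v_{3} + v_{4} + v_{6} = v_{7} — sig = [4:1]
  P={0,1,2,3,6}:  v_{0} + v_{1} + v_{2} + v_{3} + v_{6} = v_{4} — sig = [5:1]

so the primitive-relation signature multiset is
[[2:], [2:1,1,1], [3:2], [4:1], [5:1]]


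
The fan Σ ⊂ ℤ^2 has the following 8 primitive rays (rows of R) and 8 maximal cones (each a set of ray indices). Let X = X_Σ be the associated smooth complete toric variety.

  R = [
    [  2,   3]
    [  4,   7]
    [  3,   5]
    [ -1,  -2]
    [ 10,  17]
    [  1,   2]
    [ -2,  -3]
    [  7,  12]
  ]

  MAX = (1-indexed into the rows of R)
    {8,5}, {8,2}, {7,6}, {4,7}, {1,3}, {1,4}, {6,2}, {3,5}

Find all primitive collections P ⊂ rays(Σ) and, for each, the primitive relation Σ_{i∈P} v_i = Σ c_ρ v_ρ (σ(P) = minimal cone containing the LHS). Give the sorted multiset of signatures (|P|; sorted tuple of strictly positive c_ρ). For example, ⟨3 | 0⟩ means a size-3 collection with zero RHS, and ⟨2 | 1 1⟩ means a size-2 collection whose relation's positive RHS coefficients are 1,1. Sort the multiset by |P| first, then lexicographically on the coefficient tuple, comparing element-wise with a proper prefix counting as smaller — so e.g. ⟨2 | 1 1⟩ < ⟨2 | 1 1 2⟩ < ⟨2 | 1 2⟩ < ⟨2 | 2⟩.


The 20 primitive collections of Σ (r=8, n=2):

  {1,7}:  v_{1} + v_{7} = 0 — sig = ⟨2 | 0⟩
  {4,6}:  v_{4} + v_{6} = 0 — sig = ⟨2 | 0⟩
  {1,6}:  v_{1} + v_{6} = v_{3} — sig = ⟨2 | 1⟩
  {2,3}:  v_{2} + v_{3} = v_{8} — sig = ⟨2 | 1⟩
  {2,4}:  v_{2} + v_{4} = v_{3} — sig = ⟨2 | 1⟩
  {3,4}:  v_{3} + v_{4} = v_{1} — sig = ⟨2 | 1⟩
  {3,6}:  v_{3} + v_{6} = v_{2} — sig = ⟨2 | 1⟩
  {3,7}:  v_{3} + v_{7} = v_{6} — sig = ⟨2 | 1⟩
  {3,8}:  v_{3} + v_{8} = v_{5} — sig = ⟨2 | 1⟩
  {5,6}:  v_{5} + v_{6} = v_{2} + v_{8} — sig = ⟨2 | 1 1⟩
  {7,8}:  v_{7} + v_{8} = v_{2} + v_{6} — sig = ⟨2 | 1 1⟩
  {1,2}:  v_{1} + v_{2} = 2·v_{3} — sig = ⟨2 | 2⟩
  {2,5}:  v_{2} + v_{5} = 2·v_{8} — sig = ⟨2 | 2⟩
  {2,7}:  v_{2} + v_{7} = 2·v_{6} — sig = ⟨2 | 2⟩
  {4,8}:  v_{4} + v_{8} = 2·v_{3} — sig = ⟨2 | 2⟩
  {5,7}:  v_{5} + v_{7} = 2·v_{2} — sig = ⟨2 | 2⟩
  {6,8}:  v_{6} + v_{8} = 2·v_{2} — sig = ⟨2 | 2⟩
  {1,8}:  v_{1} + v_{8} = 3·v_{3} — sig = ⟨2 | 3⟩
  {4,5}:  v_{4} + v_{5} = 3·v_{3} — sig = ⟨2 | 3⟩
  {1,5}:  v_{1} + v_{5} = 4·v_{3} — sig = ⟨2 | 4⟩

Signatures (|P|; sorted positive RHS coefficients), sorted:
    |P|=2: 20 collections, coeffs (), (), (1), (1), (1), (1), (1), (1), (1), (1,1), (1,1), (2), (2), (2), (2), (2), (2), (3), (3), (4)


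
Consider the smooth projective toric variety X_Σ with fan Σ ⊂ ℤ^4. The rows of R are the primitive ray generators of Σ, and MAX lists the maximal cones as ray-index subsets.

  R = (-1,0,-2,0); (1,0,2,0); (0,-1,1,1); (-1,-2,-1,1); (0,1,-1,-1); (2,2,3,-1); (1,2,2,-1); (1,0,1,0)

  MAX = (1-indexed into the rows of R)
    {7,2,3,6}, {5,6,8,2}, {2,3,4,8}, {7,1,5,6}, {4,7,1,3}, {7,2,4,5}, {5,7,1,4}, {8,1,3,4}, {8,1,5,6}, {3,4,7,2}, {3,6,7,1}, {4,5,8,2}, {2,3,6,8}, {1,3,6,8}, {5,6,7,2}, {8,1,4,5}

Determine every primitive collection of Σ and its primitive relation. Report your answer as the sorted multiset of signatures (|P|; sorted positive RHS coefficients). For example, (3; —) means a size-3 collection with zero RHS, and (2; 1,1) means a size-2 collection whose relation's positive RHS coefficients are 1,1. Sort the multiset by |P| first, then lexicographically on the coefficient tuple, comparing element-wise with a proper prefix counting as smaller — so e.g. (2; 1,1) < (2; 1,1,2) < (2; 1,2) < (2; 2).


|primitive collections| = 4. Relations:

  P = {1,2}:  v_{1} + v_{2} = 0  ⟹  sig = (2; —)
  P = {3,5}:  v_{3} + v_{5} = 0  ⟹  sig = (2; —)
  P = {4,6}:  v_{4} + v_{6} = v_{2}  ⟹  sig = (2; 1)
  P = {7,8}:  v_{7} + v_{8} = v_{6}  ⟹  sig = (2; 1)

Hence PRS(X_Σ) =
{ (2; —) ×2,  (2; 1) ×2 }


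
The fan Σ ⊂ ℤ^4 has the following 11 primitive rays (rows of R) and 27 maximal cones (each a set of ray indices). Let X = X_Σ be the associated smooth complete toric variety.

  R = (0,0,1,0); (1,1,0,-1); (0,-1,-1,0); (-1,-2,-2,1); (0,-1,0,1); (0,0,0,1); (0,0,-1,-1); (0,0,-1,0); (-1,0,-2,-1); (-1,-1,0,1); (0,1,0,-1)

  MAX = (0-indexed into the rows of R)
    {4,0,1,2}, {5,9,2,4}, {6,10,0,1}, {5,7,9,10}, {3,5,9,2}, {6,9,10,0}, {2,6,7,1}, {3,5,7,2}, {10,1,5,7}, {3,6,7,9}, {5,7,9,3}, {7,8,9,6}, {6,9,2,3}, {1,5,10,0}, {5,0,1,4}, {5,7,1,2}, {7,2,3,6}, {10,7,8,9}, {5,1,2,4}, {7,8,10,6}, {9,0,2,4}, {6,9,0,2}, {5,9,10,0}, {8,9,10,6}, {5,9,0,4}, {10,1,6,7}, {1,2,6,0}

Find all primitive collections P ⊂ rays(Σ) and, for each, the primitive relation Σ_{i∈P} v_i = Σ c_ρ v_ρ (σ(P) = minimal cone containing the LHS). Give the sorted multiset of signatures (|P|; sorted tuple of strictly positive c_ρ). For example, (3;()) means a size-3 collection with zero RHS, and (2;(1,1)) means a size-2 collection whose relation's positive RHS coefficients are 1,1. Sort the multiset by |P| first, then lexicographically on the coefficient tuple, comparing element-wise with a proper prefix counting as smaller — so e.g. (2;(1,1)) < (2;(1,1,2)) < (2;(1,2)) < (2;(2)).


|primitive collections| = 20. Relations:

  P = {0,7}:  v_{0} + v_{7} = 0  ⟹  sig = (2;())
  P = {1,9}:  v_{1} + v_{9} = 0  ⟹  sig = (2;())
  P = {4,10}:  v_{4} + v_{10} = 0  ⟹  sig = (2;())
  P = {2,10}:  v_{2} + v_{10} = v_{6}  ⟹  sig = (2;(1))
  P = {4,6}:  v_{4} + v_{6} = v_{2}  ⟹  sig = (2;(1))
  P = {5,6}:  v_{5} + v_{6} = v_{7}  ⟹  sig = (2;(1))
  P = {0,3}:  v_{0} + v_{3} = v_{2} + v_{9}  ⟹  sig = (2;(1,1))
  P = {1,3}:  v_{1} + v_{3} = v_{2} + v_{7}  ⟹  sig = (2;(1,1))
  P = {4,7}:  v_{4} + v_{7} = v_{2} + v_{5}  ⟹  sig = (2;(1,1))
  P = {0,8}:  v_{0} + v_{8} = v_{6} + v_{9} + v_{10}  ⟹  sig = (2;(1,1,1))
  P = {1,8}:  v_{1} + v_{8} = v_{6} + v_{7} + v_{10}  ⟹  sig = (2;(1,1,1))
  P = {3,10}:  v_{3} + v_{10} = v_{6} + v_{7} + v_{9}  ⟹  sig = (2;(1,1,1))
  P = {4,8}:  v_{4} + v_{8} = v_{6} + v_{7} + v_{9}  ⟹  sig = (2;(1,1,1))
  P = {2,8}:  v_{2} + v_{8} = 2·v_{6} + v_{7} + v_{9}  ⟹  sig = (2;(1,1,2))
  P = {3,4}:  v_{3} + v_{4} = 2·v_{2} + v_{5} + v_{9}  ⟹  sig = (2;(1,1,2))
  P = {5,8}:  v_{5} + v_{8} = 2·v_{7} + v_{9} + v_{10}  ⟹  sig = (2;(1,1,2))
  P = {3,8}:  v_{3} + v_{8} = 2·v_{6} + 2·v_{7} + 2·v_{9}  ⟹  sig = (2;(2,2,2))
  P = {0,2,5}:  v_{0} + v_{2} + v_{5} = v_{4}  ⟹  sig = (3;(1))
  P = {2,7,9}:  v_{2} + v_{7} + v_{9} = v_{3}  ⟹  sig = (3;(1))
  P = {6,7,9,10}:  v_{6} + v_{7} + v_{9} + v_{10} = v_{8}  ⟹  sig = (4;(1))

Hence PRS(X_Σ) =
[(2;()), (2;()), (2;()), (2;(1)), (2;(1)), (2;(1)), (2;(1,1)), (2;(1,1)), (2;(1,1)), (2;(1,1,1)), (2;(1,1,1)), (2;(1,1,1)), (2;(1,1,1)), (2;(1,1,2)), (2;(1,1,2)), (2;(1,1,2)), (2;(2,2,2)), (3;(1)), (3;(1)), (4;(1))]


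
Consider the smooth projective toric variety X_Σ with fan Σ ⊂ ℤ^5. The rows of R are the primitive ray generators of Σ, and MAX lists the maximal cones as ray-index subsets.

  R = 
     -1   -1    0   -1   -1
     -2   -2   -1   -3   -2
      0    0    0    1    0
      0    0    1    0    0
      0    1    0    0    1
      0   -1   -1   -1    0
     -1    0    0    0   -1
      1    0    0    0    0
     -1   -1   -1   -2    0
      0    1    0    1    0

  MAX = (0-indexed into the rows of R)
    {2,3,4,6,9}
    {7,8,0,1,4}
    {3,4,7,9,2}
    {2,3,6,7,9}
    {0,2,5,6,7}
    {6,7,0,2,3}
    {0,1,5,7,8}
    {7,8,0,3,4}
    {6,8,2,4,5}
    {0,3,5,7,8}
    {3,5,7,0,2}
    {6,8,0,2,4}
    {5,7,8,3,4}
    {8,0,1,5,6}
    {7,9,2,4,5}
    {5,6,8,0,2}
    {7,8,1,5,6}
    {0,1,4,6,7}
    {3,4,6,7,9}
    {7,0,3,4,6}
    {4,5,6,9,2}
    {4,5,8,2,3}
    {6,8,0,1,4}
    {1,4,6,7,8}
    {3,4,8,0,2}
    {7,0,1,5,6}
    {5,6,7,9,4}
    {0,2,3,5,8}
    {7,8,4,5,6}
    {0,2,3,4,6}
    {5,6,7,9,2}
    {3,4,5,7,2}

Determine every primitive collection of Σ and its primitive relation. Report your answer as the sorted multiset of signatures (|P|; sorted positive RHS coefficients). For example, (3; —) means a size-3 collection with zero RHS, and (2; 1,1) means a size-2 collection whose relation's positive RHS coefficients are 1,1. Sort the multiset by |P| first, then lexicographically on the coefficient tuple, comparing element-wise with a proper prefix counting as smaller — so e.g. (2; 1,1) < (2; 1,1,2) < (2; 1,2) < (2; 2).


|primitive collections| = 14. Relations:

  P={0,9}:  v_{0} + v_{9} = v_{6}  ⟹  sig = (2; 1)
  P={1,2}:  v_{1} + v_{2} = v_{0} + v_{5} + v_{6}  ⟹  sig = (2; 1,1,1)
  P={8,9}:  v_{8} + v_{9} = v_{4} + v_{5} + v_{6}  ⟹  sig = (2; 1,1,1)
  P={1,9}:  v_{1} + v_{9} = 2·v_{6} + v_{7} + v_{8}  ⟹  sig = (2; 1,1,2)
  P={1,3}:  v_{1} + v_{3} = 3·v_{0} + v_{4} + v_{7}  ⟹  sig = (2; 1,1,3)
  P={3,5,9}:  v_{3} + v_{5} + v_{9} = 0  ⟹  sig = (3; —)
  P={0,4,5}:  v_{0} + v_{4} + v_{5} = v_{8}  ⟹  sig = (3; 1)
  P={2,7,8}:  v_{2} + v_{7} + v_{8} = v_{5}  ⟹  sig = (3; 1)
  P={3,5,6}:  v_{3} + v_{5} + v_{6} = v_{0}  ⟹  sig = (3; 1)
  P={1,4,5}:  v_{1} + v_{4} + v_{5} = v_{6} + v_{7} + 2·v_{8}  ⟹  sig = (3; 1,1,2)
  P={3,6,8}:  v_{3} + v_{6} + v_{8} = 2·v_{0} + v_{4}  ⟹  sig = (3; 1,2)
  P={0,2,4,7}:  v_{0} + v_{2} + v_{4} + v_{7} = 0  ⟹  sig = (4; —)
  P={0,6,7,8}:  v_{0} + v_{6} + v_{7} + v_{8} = v_{1}  ⟹  sig = (4; 1)
  P={2,4,6,7}:  v_{2} + v_{4} + v_{6} + v_{7} = v_{9}  ⟹  sig = (4; 1)

Signatures (|P|; sorted positive RHS coefficients), sorted:
    |P|=2: 5 collections, coeffs (1), (1,1,1), (1,1,1), (1,1,2), (1,1,3)
    |P|=3: 6 collections, coeffs (), (1), (1), (1), (1,1,2), (1,2)
    |P|=4: 3 collections, coeffs (), (1), (1)


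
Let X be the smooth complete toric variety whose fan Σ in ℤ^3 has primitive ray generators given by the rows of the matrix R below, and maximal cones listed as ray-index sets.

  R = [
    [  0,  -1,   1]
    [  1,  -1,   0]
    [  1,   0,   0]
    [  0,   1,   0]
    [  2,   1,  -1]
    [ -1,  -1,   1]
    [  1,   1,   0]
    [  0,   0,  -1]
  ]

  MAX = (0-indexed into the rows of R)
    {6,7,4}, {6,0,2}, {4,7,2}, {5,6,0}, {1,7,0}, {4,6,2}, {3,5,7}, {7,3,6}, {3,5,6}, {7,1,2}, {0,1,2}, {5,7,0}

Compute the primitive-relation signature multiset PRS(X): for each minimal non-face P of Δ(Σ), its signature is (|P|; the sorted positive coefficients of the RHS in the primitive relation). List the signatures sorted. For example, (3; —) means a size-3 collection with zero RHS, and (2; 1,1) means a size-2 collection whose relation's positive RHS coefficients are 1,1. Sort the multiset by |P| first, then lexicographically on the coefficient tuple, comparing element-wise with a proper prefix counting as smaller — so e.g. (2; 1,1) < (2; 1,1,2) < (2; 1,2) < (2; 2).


|primitive collections| = 14. Relations:

  P = {1,3}:  v_{1} + v_{3} = v_{2}  →  sig = (2; 1)
  P = {2,3}:  v_{2} + v_{3} = v_{6}  →  sig = (2; 1)
  P = {2,5}:  v_{2} + v_{5} = v_{0}  →  sig = (2; 1)
  P = {4,5}:  v_{4} + v_{5} = v_{2}  →  sig = (2; 1)
  P = {0,3}:  v_{0} + v_{3} = v_{5} + v_{6}  →  sig = (2; 1,1)
  P = {1,5}:  v_{1} + v_{5} = 2·v_{0} + v_{7}  →  sig = (2; 1,2)
  P = {3,4}:  v_{3} + v_{4} = 2·v_{6} + v_{7}  →  sig = (2; 1,2)
  P = {1,4}:  v_{1} + v_{4} = 3·v_{2} + v_{7}  →  sig = (2; 1,3)
  P = {0,4}:  v_{0} + v_{4} = 2·v_{2}  →  sig = (2; 2)
  P = {1,6}:  v_{1} + v_{6} = 2·v_{2}  →  sig = (2; 2)
  P = {5,6,7}:  v_{5} + v_{6} + v_{7} = 0  →  sig = (3; —)
  P = {0,2,7}:  v_{0} + v_{2} + v_{7} = v_{1}  →  sig = (3; 1)
  P = {0,6,7}:  v_{0} + v_{6} + v_{7} = v_{2}  →  sig = (3; 1)
  P = {2,6,7}:  v_{2} + v_{6} + v_{7} = v_{4}  →  sig = (3; 1)

so the primitive-relation signature multiset is
[(2; 1), (2; 1), (2; 1), (2; 1), (2; 1,1), (2; 1,2), (2; 1,2), (2; 1,3), (2; 2), (2; 2), (3; —), (3; 1), (3; 1), (3; 1)]
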